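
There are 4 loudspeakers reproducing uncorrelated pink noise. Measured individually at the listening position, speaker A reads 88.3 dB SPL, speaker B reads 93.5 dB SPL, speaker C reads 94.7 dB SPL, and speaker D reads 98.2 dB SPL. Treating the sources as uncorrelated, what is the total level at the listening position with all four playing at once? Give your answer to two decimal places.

Add the sources as powers (linear), then convert back to dB:
L_total = 10·log₁₀(10^(88.3/10) + 10^(93.5/10) + 10^(94.7/10) + 10^(98.2/10)) = 10·log₁₀(12473000000) = 100.96 dB SPL.

100.96 dB SPL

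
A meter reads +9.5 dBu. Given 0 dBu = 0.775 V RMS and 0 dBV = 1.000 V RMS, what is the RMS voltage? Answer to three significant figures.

2.31 V

V = 0.775 V × 10^(+9.5/20).
= 0.775 × 2.985 = 2.31 V.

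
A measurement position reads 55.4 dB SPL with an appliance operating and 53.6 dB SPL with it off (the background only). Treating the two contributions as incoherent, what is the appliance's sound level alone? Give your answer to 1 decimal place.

Background correction is a power subtraction:
L_src = 10·log₁₀(10^(55.4/10) − 10^(53.6/10)) = 10·log₁₀(117700) = 50.7 dB SPL.

50.7 dB SPL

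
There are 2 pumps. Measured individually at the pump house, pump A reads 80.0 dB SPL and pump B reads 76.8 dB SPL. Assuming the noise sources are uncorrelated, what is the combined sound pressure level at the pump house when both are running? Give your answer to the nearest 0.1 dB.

Add the sources as powers (linear), then convert back to dB:
L_total = 10·log₁₀(10^(80.0/10) + 10^(76.8/10)) = 10·log₁₀(147900000) = 81.7 dB SPL.

81.7 dB SPL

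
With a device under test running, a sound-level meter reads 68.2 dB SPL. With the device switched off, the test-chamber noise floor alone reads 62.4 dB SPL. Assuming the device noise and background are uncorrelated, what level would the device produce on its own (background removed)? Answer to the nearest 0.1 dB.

Remove the background by subtracting linear intensities:
L_src = 10·log₁₀(10^(68.2/10) − 10^(62.4/10)) = 10·log₁₀(4869000) = 66.9 dB SPL.

66.9 dB SPL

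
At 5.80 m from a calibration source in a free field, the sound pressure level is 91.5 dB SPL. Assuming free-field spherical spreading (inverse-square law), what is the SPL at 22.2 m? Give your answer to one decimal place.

Free-field point source: level drops by 20·log₁₀ of the distance ratio.
ΔL = −20·log₁₀(22.2/5.80) = -11.66 dB, so L₂ = 91.5 + (-11.66) = 79.8 dB SPL.

79.8 dB SPL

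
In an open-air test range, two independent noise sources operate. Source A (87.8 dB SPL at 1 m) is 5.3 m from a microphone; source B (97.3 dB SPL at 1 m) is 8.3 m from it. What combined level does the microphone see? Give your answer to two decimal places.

79.97 dB SPL

At the listener: L_A = 87.8 − 20·log₁₀(5.3) = 73.314 dB; L_B = 97.3 − 20·log₁₀(8.3) = 78.918 dB.
Combined: 10·log₁₀(10^(73.314/10)+10^(78.918/10)) = 79.97 dB SPL.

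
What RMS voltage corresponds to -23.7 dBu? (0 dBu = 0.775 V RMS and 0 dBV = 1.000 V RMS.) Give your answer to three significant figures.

V = 0.775 V × 10^(-23.7/20).
= 0.775 × 0.06531 = 0.0506 V.

0.0506 V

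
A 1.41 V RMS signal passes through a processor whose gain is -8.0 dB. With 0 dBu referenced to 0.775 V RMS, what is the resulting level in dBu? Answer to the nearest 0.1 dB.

Input level: 20·log₁₀(1.41/0.775) = 5.20 dBu.
Output: 5.20 − 8.0 = -2.8 dBu.

-2.8 dBu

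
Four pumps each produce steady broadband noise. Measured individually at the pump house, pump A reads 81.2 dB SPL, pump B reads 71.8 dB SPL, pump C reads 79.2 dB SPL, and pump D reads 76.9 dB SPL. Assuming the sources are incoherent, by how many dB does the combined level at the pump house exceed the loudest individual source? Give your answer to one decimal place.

3.3 dB

Uncorrelated sources add in intensity (power), not in dB.
L_total = 10·log₁₀(10^(81.2/10) + 10^(71.8/10) + 10^(79.2/10) + 10^(76.9/10)) = 84.46 dB SPL.
Excess over the loudest (81.2 dB): 84.46 − 81.2 = 3.3 dB.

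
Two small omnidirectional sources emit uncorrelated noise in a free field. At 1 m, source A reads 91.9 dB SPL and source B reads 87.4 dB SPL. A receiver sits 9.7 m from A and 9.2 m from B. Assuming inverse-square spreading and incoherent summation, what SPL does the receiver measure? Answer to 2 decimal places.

At the listener: L_A = 91.9 − 20·log₁₀(9.7) = 72.165 dB; L_B = 87.4 − 20·log₁₀(9.2) = 68.124 dB.
Combined: 10·log₁₀(10^(72.165/10)+10^(68.124/10)) = 73.61 dB SPL.

73.61 dB SPL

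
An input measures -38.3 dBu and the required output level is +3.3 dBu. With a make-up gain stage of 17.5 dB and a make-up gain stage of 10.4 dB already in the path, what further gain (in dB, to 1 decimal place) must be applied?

13.7 dB

The required make-up gain is the shortfall in the dB sum.
G = +3.3 − (-38.3) − 17.5 − 10.4 = 13.7 dB.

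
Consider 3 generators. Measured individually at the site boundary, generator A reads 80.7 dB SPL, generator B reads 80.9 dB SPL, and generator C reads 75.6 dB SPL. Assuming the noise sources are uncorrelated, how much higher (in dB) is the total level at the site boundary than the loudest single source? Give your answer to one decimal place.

Uncorrelated sources add in intensity (power), not in dB.
L_total = 10·log₁₀(10^(80.7/10) + 10^(80.9/10) + 10^(75.6/10)) = 84.42 dB SPL.
Excess over the loudest (80.9 dB): 84.42 − 80.9 = 3.5 dB.

3.5 dB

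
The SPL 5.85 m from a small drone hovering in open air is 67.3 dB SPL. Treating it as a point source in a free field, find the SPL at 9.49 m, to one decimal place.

63.1 dB SPL

For a point source in a free field, ΔL = −20·log₁₀(d₂/d₁).
ΔL = −20·log₁₀(9.49/5.85) = -4.20 dB, so L₂ = 67.3 + (-4.20) = 63.1 dB SPL.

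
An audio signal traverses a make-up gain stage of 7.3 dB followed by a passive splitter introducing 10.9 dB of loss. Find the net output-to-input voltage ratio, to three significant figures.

Net gain = 7.3 + (−10.9) = -3.6 dB.
Voltage ratio = 10^(-3.6/20) = 0.661.

0.661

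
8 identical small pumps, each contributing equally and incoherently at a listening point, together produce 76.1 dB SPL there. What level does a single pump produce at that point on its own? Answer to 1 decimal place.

67.1 dB SPL

8 equal incoherent sources add 10·log₁₀(8) = 9.03 dB over one source.
L_one = 76.1 − 9.03 = 67.1 dB SPL.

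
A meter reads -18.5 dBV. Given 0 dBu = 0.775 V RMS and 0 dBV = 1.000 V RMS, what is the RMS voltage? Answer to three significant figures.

0.119 V

V = 1.000 V × 10^(-18.5/20).
= 1.000 × 0.1189 = 0.119 V.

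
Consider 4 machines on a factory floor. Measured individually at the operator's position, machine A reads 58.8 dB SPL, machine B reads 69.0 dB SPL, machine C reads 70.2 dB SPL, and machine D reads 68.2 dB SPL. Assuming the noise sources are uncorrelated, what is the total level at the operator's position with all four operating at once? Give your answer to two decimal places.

Uncorrelated sources add in intensity (power), not in dB.
L_total = 10·log₁₀(10^(58.8/10) + 10^(69.0/10) + 10^(70.2/10) + 10^(68.2/10)) = 10·log₁₀(25780000) = 74.11 dB SPL.

74.11 dB SPL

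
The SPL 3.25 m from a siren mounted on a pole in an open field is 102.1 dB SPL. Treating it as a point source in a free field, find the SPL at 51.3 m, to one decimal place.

78.1 dB SPL

Free-field point source: level drops by 20·log₁₀ of the distance ratio.
ΔL = −20·log₁₀(51.3/3.25) = -23.96 dB, so L₂ = 102.1 + (-23.96) = 78.1 dB SPL.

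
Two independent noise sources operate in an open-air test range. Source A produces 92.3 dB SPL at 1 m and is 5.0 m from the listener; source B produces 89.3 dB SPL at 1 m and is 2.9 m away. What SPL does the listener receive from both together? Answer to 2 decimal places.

At the listener: L_A = 92.3 − 20·log₁₀(5.0) = 78.321 dB; L_B = 89.3 − 20·log₁₀(2.9) = 80.052 dB.
Combined: 10·log₁₀(10^(78.321/10)+10^(80.052/10)) = 82.28 dB SPL.

82.28 dB SPL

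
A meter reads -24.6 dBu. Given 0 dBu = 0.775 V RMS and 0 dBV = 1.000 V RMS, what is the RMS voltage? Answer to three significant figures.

0.0456 V

V = 0.775 V × 10^(-24.6/20).
= 0.775 × 0.05888 = 0.0456 V.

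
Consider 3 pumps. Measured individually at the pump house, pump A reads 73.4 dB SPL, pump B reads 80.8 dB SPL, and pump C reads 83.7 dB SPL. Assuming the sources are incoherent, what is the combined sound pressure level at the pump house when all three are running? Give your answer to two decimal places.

Incoherent sources sum as intensities:
L_total = 10·log₁₀(10^(73.4/10) + 10^(80.8/10) + 10^(83.7/10)) = 10·log₁₀(376500000) = 85.76 dB SPL.

85.76 dB SPL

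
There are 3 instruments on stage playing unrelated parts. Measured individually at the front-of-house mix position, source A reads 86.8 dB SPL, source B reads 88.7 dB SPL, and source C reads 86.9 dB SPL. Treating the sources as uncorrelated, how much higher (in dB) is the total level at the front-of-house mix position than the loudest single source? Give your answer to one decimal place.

Uncorrelated sources add in intensity (power), not in dB.
L_total = 10·log₁₀(10^(86.8/10) + 10^(88.7/10) + 10^(86.9/10)) = 92.33 dB SPL.
Excess over the loudest (88.7 dB): 92.33 − 88.7 = 3.6 dB.

3.6 dB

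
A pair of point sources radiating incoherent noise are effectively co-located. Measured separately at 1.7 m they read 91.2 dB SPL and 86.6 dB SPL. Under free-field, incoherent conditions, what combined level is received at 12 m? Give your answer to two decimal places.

75.52 dB SPL

Combined at 1.7 m: 10·log₁₀(10^(91.2/10)+10^(86.6/10)) = 92.493 dB SPL.
Then apply −20·log₁₀(12/1.7) = -16.975 dB → 75.52 dB SPL.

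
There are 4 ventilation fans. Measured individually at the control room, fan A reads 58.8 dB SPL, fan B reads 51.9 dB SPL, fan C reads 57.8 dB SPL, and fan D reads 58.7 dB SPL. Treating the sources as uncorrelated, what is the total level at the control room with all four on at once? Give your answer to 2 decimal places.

63.54 dB SPL

Add the sources as powers (linear), then convert back to dB:
L_total = 10·log₁₀(10^(58.8/10) + 10^(51.9/10) + 10^(57.8/10) + 10^(58.7/10)) = 10·log₁₀(2257000) = 63.54 dB SPL.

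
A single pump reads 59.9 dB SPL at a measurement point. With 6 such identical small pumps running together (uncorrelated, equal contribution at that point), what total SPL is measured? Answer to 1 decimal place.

6 equal incoherent sources raise the level by 10·log₁₀(6) = 7.78 dB.
L_total = 59.9 + 7.78 = 67.7 dB SPL.

67.7 dB SPL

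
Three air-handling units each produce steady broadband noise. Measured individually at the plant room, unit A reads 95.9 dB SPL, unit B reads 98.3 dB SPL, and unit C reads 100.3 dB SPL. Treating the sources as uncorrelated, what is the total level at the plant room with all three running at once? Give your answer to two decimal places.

Add the sources as powers (linear), then convert back to dB:
L_total = 10·log₁₀(10^(95.9/10) + 10^(98.3/10) + 10^(100.3/10)) = 10·log₁₀(21366000000) = 103.30 dB SPL.

103.30 dB SPL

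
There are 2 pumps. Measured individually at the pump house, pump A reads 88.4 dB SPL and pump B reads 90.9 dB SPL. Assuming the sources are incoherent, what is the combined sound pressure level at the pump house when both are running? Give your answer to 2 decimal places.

92.84 dB SPL

Incoherent sources sum as intensities:
L_total = 10·log₁₀(10^(88.4/10) + 10^(90.9/10)) = 10·log₁₀(1922000000) = 92.84 dB SPL.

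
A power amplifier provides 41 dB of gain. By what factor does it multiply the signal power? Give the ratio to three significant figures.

12600

Power ratio = 10^(dB/10).
10^(41/10) = 10^(4.100) = 12600.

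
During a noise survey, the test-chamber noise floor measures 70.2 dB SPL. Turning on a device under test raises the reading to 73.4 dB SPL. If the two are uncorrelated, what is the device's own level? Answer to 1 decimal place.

Remove the background by subtracting linear intensities:
L_src = 10·log₁₀(10^(73.4/10) − 10^(70.2/10)) = 10·log₁₀(11410000) = 70.6 dB SPL.

70.6 dB SPL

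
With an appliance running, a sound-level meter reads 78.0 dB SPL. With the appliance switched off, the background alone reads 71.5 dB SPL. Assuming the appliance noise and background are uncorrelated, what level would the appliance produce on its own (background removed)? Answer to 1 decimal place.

76.9 dB SPL

Background correction is a power subtraction:
L_src = 10·log₁₀(10^(78.0/10) − 10^(71.5/10)) = 10·log₁₀(48970000) = 76.9 dB SPL.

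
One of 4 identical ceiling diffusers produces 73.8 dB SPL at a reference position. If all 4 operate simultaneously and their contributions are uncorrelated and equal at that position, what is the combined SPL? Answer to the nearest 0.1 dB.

4 equal incoherent sources raise the level by 10·log₁₀(4) = 6.02 dB.
L_total = 73.8 + 6.02 = 79.8 dB SPL.

79.8 dB SPL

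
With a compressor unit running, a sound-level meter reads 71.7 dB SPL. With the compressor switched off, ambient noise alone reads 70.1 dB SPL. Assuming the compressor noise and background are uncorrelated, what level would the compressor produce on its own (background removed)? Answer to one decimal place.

Background correction is a power subtraction:
L_src = 10·log₁₀(10^(71.7/10) − 10^(70.1/10)) = 10·log₁₀(4558000) = 66.6 dB SPL.

66.6 dB SPL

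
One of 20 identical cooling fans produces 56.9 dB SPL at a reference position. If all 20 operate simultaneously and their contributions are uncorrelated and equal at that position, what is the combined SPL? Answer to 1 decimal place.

20 equal incoherent sources raise the level by 10·log₁₀(20) = 13.01 dB.
L_total = 56.9 + 13.01 = 69.9 dB SPL.

69.9 dB SPL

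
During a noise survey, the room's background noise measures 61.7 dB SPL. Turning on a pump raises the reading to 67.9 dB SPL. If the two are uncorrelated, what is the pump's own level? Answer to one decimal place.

Remove the background by subtracting linear intensities:
L_src = 10·log₁₀(10^(67.9/10) − 10^(61.7/10)) = 10·log₁₀(4687000) = 66.7 dB SPL.

66.7 dB SPL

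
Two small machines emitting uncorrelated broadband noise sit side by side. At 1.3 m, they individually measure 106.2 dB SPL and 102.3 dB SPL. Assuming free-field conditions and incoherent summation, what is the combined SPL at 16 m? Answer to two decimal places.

85.88 dB SPL

Combined at 1.3 m: 10·log₁₀(10^(106.2/10)+10^(102.3/10)) = 107.684 dB SPL.
Then apply −20·log₁₀(16/1.3) = -21.804 dB → 85.88 dB SPL.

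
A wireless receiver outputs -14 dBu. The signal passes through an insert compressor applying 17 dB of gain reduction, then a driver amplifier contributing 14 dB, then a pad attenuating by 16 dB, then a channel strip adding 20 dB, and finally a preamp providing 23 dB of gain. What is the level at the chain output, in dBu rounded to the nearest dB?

+10 dBu

Cascaded gains and losses add directly in dB.
-14 − 17 + 14 − 16 + 20 + 23 = +10 dBu.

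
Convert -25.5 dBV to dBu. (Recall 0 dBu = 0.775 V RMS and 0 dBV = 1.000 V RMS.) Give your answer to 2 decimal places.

The offset between the scales is 20·log₁₀(0.775/1.000) = −2.214 dB.
So dBu = -25.5 + 2.214 = -23.29 dBu.

-23.29 dBu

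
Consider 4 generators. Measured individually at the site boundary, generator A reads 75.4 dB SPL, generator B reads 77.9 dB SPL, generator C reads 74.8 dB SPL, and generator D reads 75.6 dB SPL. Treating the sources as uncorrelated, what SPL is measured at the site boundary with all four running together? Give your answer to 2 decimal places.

Incoherent sources sum as intensities:
L_total = 10·log₁₀(10^(75.4/10) + 10^(77.9/10) + 10^(74.8/10) + 10^(75.6/10)) = 10·log₁₀(162800000) = 82.12 dB SPL.

82.12 dB SPL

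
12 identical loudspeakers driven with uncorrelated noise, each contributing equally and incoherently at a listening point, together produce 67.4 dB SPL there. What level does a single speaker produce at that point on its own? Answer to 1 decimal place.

56.6 dB SPL

12 equal incoherent sources add 10·log₁₀(12) = 10.79 dB over one source.
L_one = 67.4 − 10.79 = 56.6 dB SPL.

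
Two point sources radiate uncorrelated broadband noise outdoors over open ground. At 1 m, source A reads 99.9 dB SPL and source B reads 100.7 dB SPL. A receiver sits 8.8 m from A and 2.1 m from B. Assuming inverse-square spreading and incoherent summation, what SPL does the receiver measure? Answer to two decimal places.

94.46 dB SPL

At the listener: L_A = 99.9 − 20·log₁₀(8.8) = 81.010 dB; L_B = 100.7 − 20·log₁₀(2.1) = 94.256 dB.
Combined: 10·log₁₀(10^(81.010/10)+10^(94.256/10)) = 94.46 dB SPL.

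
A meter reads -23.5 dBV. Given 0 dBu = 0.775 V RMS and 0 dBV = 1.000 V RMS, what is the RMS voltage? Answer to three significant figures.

V = 1.000 V × 10^(-23.5/20).
= 1.000 × 0.06683 = 0.0668 V.

0.0668 V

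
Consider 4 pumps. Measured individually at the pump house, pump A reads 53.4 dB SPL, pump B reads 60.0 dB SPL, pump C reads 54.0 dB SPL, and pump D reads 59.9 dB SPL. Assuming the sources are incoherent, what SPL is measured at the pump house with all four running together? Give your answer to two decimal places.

63.89 dB SPL

Incoherent sources sum as intensities:
L_total = 10·log₁₀(10^(53.4/10) + 10^(60.0/10) + 10^(54.0/10) + 10^(59.9/10)) = 10·log₁₀(2447000) = 63.89 dB SPL.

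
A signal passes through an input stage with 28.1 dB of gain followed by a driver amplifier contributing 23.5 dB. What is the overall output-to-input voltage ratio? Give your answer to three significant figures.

Net gain = 28.1 + 23.5 = 51.6 dB.
Voltage ratio = 10^(51.6/20) = 380.

380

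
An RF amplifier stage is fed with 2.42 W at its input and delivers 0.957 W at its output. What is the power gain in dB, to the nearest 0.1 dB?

-4.0 dB

For a power ratio, dB = 10·log₁₀(P₂/P₁).
10·log₁₀(0.957/2.42) = 10·log₁₀(0.3955) = -4.0 dB.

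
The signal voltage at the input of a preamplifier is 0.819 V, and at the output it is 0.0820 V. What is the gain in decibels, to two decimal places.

Voltage ratio → dB uses the 20·log₁₀ form:
20·log₁₀(0.0820/0.819) = 20·log₁₀(0.1001) = -19.99 dB.

-19.99 dB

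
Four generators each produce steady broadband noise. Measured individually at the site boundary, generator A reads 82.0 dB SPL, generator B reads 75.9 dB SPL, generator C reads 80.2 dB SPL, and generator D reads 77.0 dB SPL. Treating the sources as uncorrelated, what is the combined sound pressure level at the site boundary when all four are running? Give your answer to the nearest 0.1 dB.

Add the sources as powers (linear), then convert back to dB:
L_total = 10·log₁₀(10^(82.0/10) + 10^(75.9/10) + 10^(80.2/10) + 10^(77.0/10)) = 10·log₁₀(352200000) = 85.5 dB SPL.

85.5 dB SPL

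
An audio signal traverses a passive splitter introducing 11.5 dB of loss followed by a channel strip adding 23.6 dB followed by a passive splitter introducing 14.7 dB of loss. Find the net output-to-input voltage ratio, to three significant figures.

Net gain = (−11.5) + 23.6 + (−14.7) = -2.6 dB.
Voltage ratio = 10^(-2.6/20) = 0.741.

0.741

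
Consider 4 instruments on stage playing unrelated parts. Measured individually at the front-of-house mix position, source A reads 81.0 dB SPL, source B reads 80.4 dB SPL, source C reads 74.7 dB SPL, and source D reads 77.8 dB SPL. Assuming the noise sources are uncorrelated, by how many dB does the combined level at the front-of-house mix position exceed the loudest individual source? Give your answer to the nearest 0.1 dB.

4.1 dB

Add the sources as powers (linear), then convert back to dB:
L_total = 10·log₁₀(10^(81.0/10) + 10^(80.4/10) + 10^(74.7/10) + 10^(77.8/10)) = 85.12 dB SPL.
Excess over the loudest (81.0 dB): 85.12 − 81.0 = 4.1 dB.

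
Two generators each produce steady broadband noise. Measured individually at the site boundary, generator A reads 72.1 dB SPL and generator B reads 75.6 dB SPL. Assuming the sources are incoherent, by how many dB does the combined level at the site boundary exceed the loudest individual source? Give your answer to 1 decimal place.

1.6 dB

Uncorrelated sources add in intensity (power), not in dB.
L_total = 10·log₁₀(10^(72.1/10) + 10^(75.6/10)) = 77.20 dB SPL.
Excess over the loudest (75.6 dB): 77.20 − 75.6 = 1.6 dB.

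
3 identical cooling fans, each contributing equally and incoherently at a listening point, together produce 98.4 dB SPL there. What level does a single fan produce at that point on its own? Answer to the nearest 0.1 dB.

93.6 dB SPL

3 equal incoherent sources add 10·log₁₀(3) = 4.77 dB over one source.
L_one = 98.4 − 4.77 = 93.6 dB SPL.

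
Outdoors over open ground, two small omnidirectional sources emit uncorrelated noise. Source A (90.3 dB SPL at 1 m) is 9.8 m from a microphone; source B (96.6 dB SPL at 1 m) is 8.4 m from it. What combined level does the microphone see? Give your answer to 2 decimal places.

78.80 dB SPL

At the listener: L_A = 90.3 − 20·log₁₀(9.8) = 70.475 dB; L_B = 96.6 − 20·log₁₀(8.4) = 78.114 dB.
Combined: 10·log₁₀(10^(70.475/10)+10^(78.114/10)) = 78.80 dB SPL.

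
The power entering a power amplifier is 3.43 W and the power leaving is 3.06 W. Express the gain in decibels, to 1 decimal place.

Power ratio → dB uses the 10·log₁₀ form:
10·log₁₀(3.06/3.43) = 10·log₁₀(0.8921) = -0.5 dB.

-0.5 dB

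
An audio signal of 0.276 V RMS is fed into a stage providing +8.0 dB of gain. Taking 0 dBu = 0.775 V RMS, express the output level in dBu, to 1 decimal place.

Input level: 20·log₁₀(0.276/0.775) = -8.97 dBu.
Output: -8.97 + 8.0 = -1.0 dBu.

-1.0 dBu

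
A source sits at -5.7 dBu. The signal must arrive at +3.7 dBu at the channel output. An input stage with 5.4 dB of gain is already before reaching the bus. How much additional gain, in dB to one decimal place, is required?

The required make-up gain is the shortfall in the dB sum.
G = +3.7 − (-5.7) − 5.4 = 4.0 dB.

4.0 dB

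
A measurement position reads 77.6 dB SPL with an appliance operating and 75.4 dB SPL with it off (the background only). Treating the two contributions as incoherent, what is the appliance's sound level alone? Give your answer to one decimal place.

Subtract intensities: L_src = 10·log₁₀(10^(L_total/10) − 10^(L_bg/10)).
L_src = 10·log₁₀(10^(77.6/10) − 10^(75.4/10)) = 10·log₁₀(22870000) = 73.6 dB SPL.

73.6 dB SPL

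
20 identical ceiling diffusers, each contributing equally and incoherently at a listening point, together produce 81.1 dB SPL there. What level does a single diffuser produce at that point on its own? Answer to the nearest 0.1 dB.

20 equal incoherent sources add 10·log₁₀(20) = 13.01 dB over one source.
L_one = 81.1 − 13.01 = 68.1 dB SPL.

68.1 dB SPL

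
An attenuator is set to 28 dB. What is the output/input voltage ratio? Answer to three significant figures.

0.0398

Voltage ratio = 10^(dB/20).
10^(-28/20) = 10^(-1.400) = 0.0398.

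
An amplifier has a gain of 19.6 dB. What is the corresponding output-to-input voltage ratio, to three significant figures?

9.55

Voltage ratio = 10^(dB/20).
10^(19.6/20) = 10^(0.9800) = 9.55.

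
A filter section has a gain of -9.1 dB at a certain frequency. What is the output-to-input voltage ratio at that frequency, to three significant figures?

Voltage ratio = 10^(dB/20).
10^(-9.1/20) = 10^(-0.4550) = 0.351.

0.351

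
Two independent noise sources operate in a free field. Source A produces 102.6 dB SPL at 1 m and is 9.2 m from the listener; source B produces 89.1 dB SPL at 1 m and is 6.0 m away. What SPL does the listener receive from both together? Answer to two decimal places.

At the listener: L_A = 102.6 − 20·log₁₀(9.2) = 83.324 dB; L_B = 89.1 − 20·log₁₀(6.0) = 73.537 dB.
Combined: 10·log₁₀(10^(83.324/10)+10^(73.537/10)) = 83.76 dB SPL.

83.76 dB SPL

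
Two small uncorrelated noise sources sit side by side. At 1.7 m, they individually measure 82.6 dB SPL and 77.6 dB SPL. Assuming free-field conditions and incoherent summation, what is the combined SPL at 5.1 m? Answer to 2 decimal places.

Combined at 1.7 m: 10·log₁₀(10^(82.6/10)+10^(77.6/10)) = 83.793 dB SPL.
Then apply −20·log₁₀(5.1/1.7) = -9.542 dB → 74.25 dB SPL.

74.25 dB SPL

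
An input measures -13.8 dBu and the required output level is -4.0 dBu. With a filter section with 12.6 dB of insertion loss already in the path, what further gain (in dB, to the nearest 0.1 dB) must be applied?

22.4 dB

The required make-up gain is the shortfall in the dB sum.
G = -4.0 − (-13.8) + 12.6 = 22.4 dB.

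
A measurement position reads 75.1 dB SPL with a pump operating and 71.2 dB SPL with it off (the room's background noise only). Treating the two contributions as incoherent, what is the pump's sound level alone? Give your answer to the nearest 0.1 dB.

Background correction is a power subtraction:
L_src = 10·log₁₀(10^(75.1/10) − 10^(71.2/10)) = 10·log₁₀(19180000) = 72.8 dB SPL.

72.8 dB SPL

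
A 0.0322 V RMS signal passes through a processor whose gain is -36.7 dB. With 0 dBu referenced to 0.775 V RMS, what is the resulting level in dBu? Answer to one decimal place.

Input level: 20·log₁₀(0.0322/0.775) = -27.63 dBu.
Output: -27.63 − 36.7 = -64.3 dBu.

-64.3 dBu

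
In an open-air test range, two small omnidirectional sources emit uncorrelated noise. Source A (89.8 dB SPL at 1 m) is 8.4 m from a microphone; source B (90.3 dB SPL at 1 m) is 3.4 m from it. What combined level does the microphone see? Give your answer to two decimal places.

At the listener: L_A = 89.8 − 20·log₁₀(8.4) = 71.314 dB; L_B = 90.3 − 20·log₁₀(3.4) = 79.670 dB.
Combined: 10·log₁₀(10^(71.314/10)+10^(79.670/10)) = 80.26 dB SPL.

80.26 dB SPL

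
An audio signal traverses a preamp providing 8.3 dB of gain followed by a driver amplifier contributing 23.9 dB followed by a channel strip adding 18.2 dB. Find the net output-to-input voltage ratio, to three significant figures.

331

Net gain = 8.3 + 23.9 + 18.2 = 50.4 dB.
Voltage ratio = 10^(50.4/20) = 331.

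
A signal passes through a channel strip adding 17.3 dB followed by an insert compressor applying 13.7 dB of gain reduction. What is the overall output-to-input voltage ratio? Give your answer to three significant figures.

Net gain = 17.3 + (−13.7) = 3.6 dB.
Voltage ratio = 10^(3.6/20) = 1.51.

1.51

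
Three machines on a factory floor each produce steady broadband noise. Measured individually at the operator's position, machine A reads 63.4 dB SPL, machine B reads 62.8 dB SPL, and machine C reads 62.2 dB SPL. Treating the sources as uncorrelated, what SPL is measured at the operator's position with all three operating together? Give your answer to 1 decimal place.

67.6 dB SPL

Add the sources as powers (linear), then convert back to dB:
L_total = 10·log₁₀(10^(63.4/10) + 10^(62.8/10) + 10^(62.2/10)) = 10·log₁₀(5753000) = 67.6 dB SPL.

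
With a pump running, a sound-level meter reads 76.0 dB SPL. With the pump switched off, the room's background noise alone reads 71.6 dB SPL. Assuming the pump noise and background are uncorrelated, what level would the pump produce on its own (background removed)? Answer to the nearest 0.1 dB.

74.0 dB SPL

Remove the background by subtracting linear intensities:
L_src = 10·log₁₀(10^(76.0/10) − 10^(71.6/10)) = 10·log₁₀(25360000) = 74.0 dB SPL.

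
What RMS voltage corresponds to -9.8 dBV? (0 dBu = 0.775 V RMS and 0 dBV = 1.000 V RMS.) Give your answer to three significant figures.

V = 1.000 V × 10^(-9.8/20).
= 1.000 × 0.3236 = 0.324 V.

0.324 V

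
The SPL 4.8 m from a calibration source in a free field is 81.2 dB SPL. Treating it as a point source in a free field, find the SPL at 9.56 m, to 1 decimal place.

Inverse-square spreading gives ΔL = −20·log₁₀(d₂/d₁).
ΔL = −20·log₁₀(9.56/4.8) = -5.98 dB, so L₂ = 81.2 + (-5.98) = 75.2 dB SPL.

75.2 dB SPL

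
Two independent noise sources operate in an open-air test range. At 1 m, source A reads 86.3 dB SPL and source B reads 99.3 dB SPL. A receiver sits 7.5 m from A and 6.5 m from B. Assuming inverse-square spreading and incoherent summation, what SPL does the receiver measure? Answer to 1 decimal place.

At the listener: L_A = 86.3 − 20·log₁₀(7.5) = 68.80 dB; L_B = 99.3 − 20·log₁₀(6.5) = 83.04 dB.
Combined: 10·log₁₀(10^(68.80/10)+10^(83.04/10)) = 83.2 dB SPL.

83.2 dB SPL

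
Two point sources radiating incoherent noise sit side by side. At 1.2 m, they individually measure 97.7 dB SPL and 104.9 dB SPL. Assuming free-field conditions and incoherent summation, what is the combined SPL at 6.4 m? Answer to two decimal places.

91.12 dB SPL

Combined at 1.2 m: 10·log₁₀(10^(97.7/10)+10^(104.9/10)) = 105.657 dB SPL.
Then apply −20·log₁₀(6.4/1.2) = -14.540 dB → 91.12 dB SPL.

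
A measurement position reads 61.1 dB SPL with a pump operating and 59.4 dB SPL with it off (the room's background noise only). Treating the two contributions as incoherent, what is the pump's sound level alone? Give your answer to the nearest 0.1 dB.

56.2 dB SPL

Remove the background by subtracting linear intensities:
L_src = 10·log₁₀(10^(61.1/10) − 10^(59.4/10)) = 10·log₁₀(417300) = 56.2 dB SPL.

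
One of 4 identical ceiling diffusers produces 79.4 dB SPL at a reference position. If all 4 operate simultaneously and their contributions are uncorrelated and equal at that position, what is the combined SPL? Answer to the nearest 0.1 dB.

4 equal incoherent sources raise the level by 10·log₁₀(4) = 6.02 dB.
L_total = 79.4 + 6.02 = 85.4 dB SPL.

85.4 dB SPL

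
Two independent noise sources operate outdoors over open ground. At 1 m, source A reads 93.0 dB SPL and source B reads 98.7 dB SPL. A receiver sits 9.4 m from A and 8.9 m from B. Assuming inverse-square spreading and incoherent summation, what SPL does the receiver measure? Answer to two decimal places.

At the listener: L_A = 93.0 − 20·log₁₀(9.4) = 73.537 dB; L_B = 98.7 − 20·log₁₀(8.9) = 79.712 dB.
Combined: 10·log₁₀(10^(73.537/10)+10^(79.712/10)) = 80.65 dB SPL.

80.65 dB SPL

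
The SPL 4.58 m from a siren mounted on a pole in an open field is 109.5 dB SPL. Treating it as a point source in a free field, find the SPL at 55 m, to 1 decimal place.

For a point source in a free field, ΔL = −20·log₁₀(d₂/d₁).
ΔL = −20·log₁₀(55/4.58) = -21.59 dB, so L₂ = 109.5 + (-21.59) = 87.9 dB SPL.

87.9 dB SPL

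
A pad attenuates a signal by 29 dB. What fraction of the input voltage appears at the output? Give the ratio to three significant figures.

Voltage ratio = 10^(dB/20).
10^(-29/20) = 10^(-1.450) = 0.0355.

0.0355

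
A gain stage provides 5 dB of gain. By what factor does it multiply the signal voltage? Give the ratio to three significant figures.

1.78

Voltage ratio = 10^(dB/20).
10^(5/20) = 10^(0.2500) = 1.78.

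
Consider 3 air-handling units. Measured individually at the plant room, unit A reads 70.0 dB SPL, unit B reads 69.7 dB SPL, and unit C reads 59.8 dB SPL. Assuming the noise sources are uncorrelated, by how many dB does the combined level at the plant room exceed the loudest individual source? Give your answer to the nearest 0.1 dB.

3.1 dB

Incoherent sources sum as intensities:
L_total = 10·log₁₀(10^(70.0/10) + 10^(69.7/10) + 10^(59.8/10)) = 73.07 dB SPL.
Excess over the loudest (70.0 dB): 73.07 − 70.0 = 3.1 dB.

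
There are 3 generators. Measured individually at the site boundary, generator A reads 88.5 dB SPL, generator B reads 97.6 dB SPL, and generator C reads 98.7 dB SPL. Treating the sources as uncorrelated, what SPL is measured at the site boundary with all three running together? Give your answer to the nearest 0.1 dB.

Uncorrelated sources add in intensity (power), not in dB.
L_total = 10·log₁₀(10^(88.5/10) + 10^(97.6/10) + 10^(98.7/10)) = 10·log₁₀(13875000000) = 101.4 dB SPL.

101.4 dB SPL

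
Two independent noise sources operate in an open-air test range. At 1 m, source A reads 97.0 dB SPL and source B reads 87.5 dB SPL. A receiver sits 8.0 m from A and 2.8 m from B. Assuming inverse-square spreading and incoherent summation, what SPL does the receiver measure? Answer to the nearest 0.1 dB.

At the listener: L_A = 97.0 − 20·log₁₀(8.0) = 78.94 dB; L_B = 87.5 − 20·log₁₀(2.8) = 78.56 dB.
Combined: 10·log₁₀(10^(78.94/10)+10^(78.56/10)) = 81.8 dB SPL.

81.8 dB SPL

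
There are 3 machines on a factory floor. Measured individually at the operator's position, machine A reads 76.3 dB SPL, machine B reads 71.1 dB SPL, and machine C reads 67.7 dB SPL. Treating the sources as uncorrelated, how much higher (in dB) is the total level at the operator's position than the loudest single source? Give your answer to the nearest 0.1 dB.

1.6 dB

Incoherent sources sum as intensities:
L_total = 10·log₁₀(10^(76.3/10) + 10^(71.1/10) + 10^(67.7/10)) = 77.88 dB SPL.
Excess over the loudest (76.3 dB): 77.88 − 76.3 = 1.6 dB.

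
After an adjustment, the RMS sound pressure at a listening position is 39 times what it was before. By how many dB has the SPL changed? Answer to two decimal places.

SPL change from a pressure ratio uses the 20·log₁₀ form:
20·log₁₀(39) = 31.82 dB.

31.82 dB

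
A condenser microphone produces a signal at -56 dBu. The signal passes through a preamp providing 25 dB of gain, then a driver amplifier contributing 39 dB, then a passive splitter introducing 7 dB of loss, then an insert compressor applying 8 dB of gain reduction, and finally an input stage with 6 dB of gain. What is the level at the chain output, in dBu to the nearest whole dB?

In dB, series stages simply add:
-56 + 25 + 39 − 7 − 8 + 6 = -1 dBu.

-1 dBu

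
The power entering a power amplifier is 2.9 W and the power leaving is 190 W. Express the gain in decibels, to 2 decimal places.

18.16 dB

For a power ratio, dB = 10·log₁₀(P₂/P₁).
10·log₁₀(190/2.9) = 10·log₁₀(65.52) = 18.16 dB.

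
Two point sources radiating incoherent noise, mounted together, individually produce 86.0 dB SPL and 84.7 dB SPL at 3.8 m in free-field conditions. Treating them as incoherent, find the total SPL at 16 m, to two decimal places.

Combined at 3.8 m: 10·log₁₀(10^(86.0/10)+10^(84.7/10)) = 88.409 dB SPL.
Then apply −20·log₁₀(16/3.8) = -12.487 dB → 75.92 dB SPL.

75.92 dB SPL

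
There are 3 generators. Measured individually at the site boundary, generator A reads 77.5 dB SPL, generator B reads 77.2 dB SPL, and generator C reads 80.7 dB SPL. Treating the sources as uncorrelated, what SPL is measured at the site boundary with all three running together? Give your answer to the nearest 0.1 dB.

Add the sources as powers (linear), then convert back to dB:
L_total = 10·log₁₀(10^(77.5/10) + 10^(77.2/10) + 10^(80.7/10)) = 10·log₁₀(226200000) = 83.5 dB SPL.

83.5 dB SPL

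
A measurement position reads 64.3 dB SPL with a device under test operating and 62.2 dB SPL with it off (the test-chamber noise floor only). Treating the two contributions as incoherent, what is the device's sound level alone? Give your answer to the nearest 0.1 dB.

60.1 dB SPL

Remove the background by subtracting linear intensities:
L_src = 10·log₁₀(10^(64.3/10) − 10^(62.2/10)) = 10·log₁₀(1032000) = 60.1 dB SPL.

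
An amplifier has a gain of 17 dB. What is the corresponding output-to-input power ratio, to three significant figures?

50.1

Power ratio = 10^(dB/10).
10^(17/10) = 10^(1.700) = 50.1.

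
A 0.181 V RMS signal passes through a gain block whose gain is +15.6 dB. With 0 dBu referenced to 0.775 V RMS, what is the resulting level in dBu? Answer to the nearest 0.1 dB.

Input level: 20·log₁₀(0.181/0.775) = -12.63 dBu.
Output: -12.63 + 15.6 = +3.0 dBu.

+3.0 dBu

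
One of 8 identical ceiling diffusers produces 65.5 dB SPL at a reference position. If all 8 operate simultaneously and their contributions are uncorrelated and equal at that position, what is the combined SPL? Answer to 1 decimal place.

74.5 dB SPL

8 equal incoherent sources raise the level by 10·log₁₀(8) = 9.03 dB.
L_total = 65.5 + 9.03 = 74.5 dB SPL.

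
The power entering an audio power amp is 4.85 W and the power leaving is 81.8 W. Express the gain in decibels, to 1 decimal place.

Power ratio → dB uses the 10·log₁₀ form:
10·log₁₀(81.8/4.85) = 10·log₁₀(16.87) = 12.3 dB.

12.3 dB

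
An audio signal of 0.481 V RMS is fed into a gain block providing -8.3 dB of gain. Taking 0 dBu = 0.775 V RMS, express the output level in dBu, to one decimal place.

Input level: 20·log₁₀(0.481/0.775) = -4.14 dBu.
Output: -4.14 − 8.3 = -12.4 dBu.

-12.4 dBu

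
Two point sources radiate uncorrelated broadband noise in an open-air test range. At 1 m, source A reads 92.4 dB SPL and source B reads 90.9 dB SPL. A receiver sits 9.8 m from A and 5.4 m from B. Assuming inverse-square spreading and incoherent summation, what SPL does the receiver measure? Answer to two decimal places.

77.80 dB SPL

At the listener: L_A = 92.4 − 20·log₁₀(9.8) = 72.575 dB; L_B = 90.9 − 20·log₁₀(5.4) = 76.252 dB.
Combined: 10·log₁₀(10^(72.575/10)+10^(76.252/10)) = 77.80 dB SPL.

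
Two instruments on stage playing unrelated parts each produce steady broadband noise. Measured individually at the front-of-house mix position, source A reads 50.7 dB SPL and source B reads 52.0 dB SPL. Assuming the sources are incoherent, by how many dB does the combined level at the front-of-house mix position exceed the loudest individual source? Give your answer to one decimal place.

Add the sources as powers (linear), then convert back to dB:
L_total = 10·log₁₀(10^(50.7/10) + 10^(52.0/10)) = 54.41 dB SPL.
Excess over the loudest (52.0 dB): 54.41 − 52.0 = 2.4 dB.

2.4 dB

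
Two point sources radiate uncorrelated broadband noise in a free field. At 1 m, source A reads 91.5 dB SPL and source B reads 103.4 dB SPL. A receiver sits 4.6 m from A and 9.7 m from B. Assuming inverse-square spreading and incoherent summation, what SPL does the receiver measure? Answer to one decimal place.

84.8 dB SPL

At the listener: L_A = 91.5 − 20·log₁₀(4.6) = 78.24 dB; L_B = 103.4 − 20·log₁₀(9.7) = 83.66 dB.
Combined: 10·log₁₀(10^(78.24/10)+10^(83.66/10)) = 84.8 dB SPL.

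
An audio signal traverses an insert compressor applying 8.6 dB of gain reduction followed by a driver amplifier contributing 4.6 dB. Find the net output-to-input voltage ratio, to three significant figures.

Net gain = (−8.6) + 4.6 = -4.0 dB.
Voltage ratio = 10^(-4.0/20) = 0.631.

0.631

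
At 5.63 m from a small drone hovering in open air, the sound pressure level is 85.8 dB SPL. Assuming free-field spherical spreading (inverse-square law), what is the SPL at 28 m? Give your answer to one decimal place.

Free-field point source: level drops by 20·log₁₀ of the distance ratio.
ΔL = −20·log₁₀(28/5.63) = -13.93 dB, so L₂ = 85.8 + (-13.93) = 71.9 dB SPL.

71.9 dB SPL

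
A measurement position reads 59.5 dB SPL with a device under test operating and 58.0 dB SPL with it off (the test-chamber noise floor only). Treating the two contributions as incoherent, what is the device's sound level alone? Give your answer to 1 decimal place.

54.2 dB SPL

Background correction is a power subtraction:
L_src = 10·log₁₀(10^(59.5/10) − 10^(58.0/10)) = 10·log₁₀(260300) = 54.2 dB SPL.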